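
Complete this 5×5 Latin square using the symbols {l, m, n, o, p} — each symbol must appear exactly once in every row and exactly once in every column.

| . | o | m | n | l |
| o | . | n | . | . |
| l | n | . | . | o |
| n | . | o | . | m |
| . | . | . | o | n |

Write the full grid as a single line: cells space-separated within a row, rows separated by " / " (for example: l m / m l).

p o m n l / o m n l p / l n p m o / n l o p m / m p l o n

Cell (r1,c1): row 1 has {l,m,n,o}; column 1 has {l,n,o} → p.
Cell (r2,c5): row 2 has {n,o}; column 5 has {l,m,n,o} → p.
Cell (r3,c3): row 3 has {l,n,o}; column 3 has {m,n,o} → p.
Cell (r3,c4): row 3 has {l,n,o,p}; column 4 has {n,o} → m.
Cell (r5,c1): row 5 has {n,o}; column 1 has {l,n,o,p} → m.
Cell (r5,c3): row 5 has {m,n,o}; column 3 has {m,n,o,p} → l.
Cell (r2,c4): row 2 has {n,o,p}; column 4 has {m,n,o} → l.
Cell (r4,c4): row 4 has {m,n,o}; column 4 has {l,m,n,o} → p.
Cell (r5,c2): row 5 has {l,m,n,o}; column 2 has {n,o} → p.
Cell (r2,c2): row 2 has {l,n,o,p}; column 2 has {n,o,p} → m.
Cell (r4,c2): row 4 has {m,n,o,p}; column 2 has {m,n,o,p} → l.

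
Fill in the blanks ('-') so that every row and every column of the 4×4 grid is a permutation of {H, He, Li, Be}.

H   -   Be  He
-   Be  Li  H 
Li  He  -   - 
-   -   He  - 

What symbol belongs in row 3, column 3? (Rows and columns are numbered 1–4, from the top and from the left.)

H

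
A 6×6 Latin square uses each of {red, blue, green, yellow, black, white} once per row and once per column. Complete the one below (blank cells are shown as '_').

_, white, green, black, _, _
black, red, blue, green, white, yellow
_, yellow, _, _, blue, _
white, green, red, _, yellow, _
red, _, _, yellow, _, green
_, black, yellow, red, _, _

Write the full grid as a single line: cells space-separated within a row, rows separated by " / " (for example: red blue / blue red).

(r1,c5): row 1 has {green,black,white}; column 5 has {blue,yellow,white}, so it must be red.
(r1,c6): row 1 has {red,green,black,white}; column 6 has {green,yellow}, so it must be blue.
(r3,c1): row 3 has {blue,yellow}; column 1 has {red,black,white}, so it must be green.
(r3,c4): row 3 has {blue,green,yellow}; column 4 has {red,green,yellow,black}, so it must be white.
(r4,c4): row 4 has {red,green,yellow,white}; column 4 has {red,green,yellow,black,white}, so it must be blue.
(r4,c6): row 4 has {red,blue,green,yellow,white}; column 6 has {blue,green,yellow}, so it must be black.
(r5,c2): row 5 has {red,green,yellow}; column 2 has {red,green,yellow,black,white}, so it must be blue.
(r5,c5): row 5 has {red,blue,green,yellow}; column 5 has {red,blue,yellow,white}, so it must be black.
(r6,c1): row 6 has {red,yellow,black}; column 1 has {red,green,black,white}, so it must be blue.
(r6,c5): row 6 has {red,blue,yellow,black}; column 5 has {red,blue,yellow,black,white}, so it must be green.
(r6,c6): row 6 has {red,blue,green,yellow,black}; column 6 has {blue,green,yellow,black}, so it must be white.
(r1,c1): row 1 has {red,blue,green,black,white}; column 1 has {red,blue,green,black,white}, so it must be yellow.
(r3,c3): row 3 has {blue,green,yellow,white}; column 3 has {red,blue,green,yellow}, so it must be black.
(r3,c6): row 3 has {blue,green,yellow,black,white}; column 6 has {blue,green,yellow,black,white}, so it must be red.
(r5,c3): row 5 has {red,blue,green,yellow,black}; column 3 has {red,blue,green,yellow,black}, so it must be white.

yellow white green black red blue / black red blue green white yellow / green yellow black white blue red / white green red blue yellow black / red blue white yellow black green / blue black yellow red green white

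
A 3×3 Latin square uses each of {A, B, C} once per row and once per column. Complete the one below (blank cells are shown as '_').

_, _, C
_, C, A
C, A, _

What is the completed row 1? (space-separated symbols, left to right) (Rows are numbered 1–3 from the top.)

A B C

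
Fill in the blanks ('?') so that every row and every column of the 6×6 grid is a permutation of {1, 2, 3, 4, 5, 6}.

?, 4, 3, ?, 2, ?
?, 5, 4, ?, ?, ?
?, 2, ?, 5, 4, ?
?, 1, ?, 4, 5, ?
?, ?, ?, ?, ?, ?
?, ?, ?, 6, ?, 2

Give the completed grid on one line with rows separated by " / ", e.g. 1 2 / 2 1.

(r1,c4) = 1
(r6,c2) = 3
(r6,c5) = 1
(r5,c2) = 6
(r5,c5) = 3
(r6,c3) = 5
(r2,c5) = 6
(r5,c4) = 2
(r6,c1) = 4
(r2,c4) = 3
(r2,c6) = 1
(r5,c3) = 1
(r2,c1) = 2
(r3,c3) = 6
(r3,c6) = 3
(r4,c3) = 2
(r4,c6) = 6
(r5,c1) = 5
(r5,c6) = 4
(r1,c1) = 6
(r1,c6) = 5
(r3,c1) = 1
(r4,c1) = 3

6 4 3 1 2 5 / 2 5 4 3 6 1 / 1 2 6 5 4 3 / 3 1 2 4 5 6 / 5 6 1 2 3 4 / 4 3 5 6 1 2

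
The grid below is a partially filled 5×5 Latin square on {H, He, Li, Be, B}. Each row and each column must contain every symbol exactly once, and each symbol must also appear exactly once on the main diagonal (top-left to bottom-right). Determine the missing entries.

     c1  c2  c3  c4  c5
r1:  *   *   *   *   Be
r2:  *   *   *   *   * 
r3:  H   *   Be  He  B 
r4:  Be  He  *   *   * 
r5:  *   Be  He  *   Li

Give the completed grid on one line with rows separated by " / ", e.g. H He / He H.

(r3,c2): row 3 has {H,He,Be,B}; column 2 has {He,Be}, so it must be Li.
(r4,c5): row 4 has {He,Be}; column 5 has {Li,Be,B}, so it must be H.
(r5,c1): row 5 has {He,Li,Be}; column 1 has {H,Be}, so it must be B.
(r5,c4): row 5 has {He,Li,Be,B}; column 4 has {He}, so it must be H.
(r1,c1): row 1 has {Be}; column 1 has {H,Be,B}; the diagonal has {Li,Be}, so it must be He.
(r2,c1): row 2 is empty so far; column 1 has {H,He,Be,B}, so it must be Li.
(r2,c5): row 2 has {Li}; column 5 has {H,Li,Be,B}, so it must be He.
(r4,c4): row 4 has {H,He,Be}; column 4 has {H,He}; the diagonal has {He,Li,Be}, so it must be B.
(r1,c4): row 1 has {He,Be}; column 4 has {H,He,B}, so it must be Li.
(r2,c2): row 2 has {He,Li}; column 2 has {He,Li,Be}; the diagonal has {He,Li,Be,B}, so it must be H.
(r2,c3): row 2 has {H,He,Li}; column 3 has {He,Be}, so it must be B.
(r2,c4): row 2 has {H,He,Li,B}; column 4 has {H,He,Li,B}, so it must be Be.
(r4,c3): row 4 has {H,He,Be,B}; column 3 has {He,Be,B}, so it must be Li.
(r1,c2): row 1 has {He,Li,Be}; column 2 has {H,He,Li,Be}, so it must be B.
(r1,c3): row 1 has {He,Li,Be,B}; column 3 has {He,Li,Be,B}, so it must be H.

He B H Li Be / Li H B Be He / H Li Be He B / Be He Li B H / B Be He H Li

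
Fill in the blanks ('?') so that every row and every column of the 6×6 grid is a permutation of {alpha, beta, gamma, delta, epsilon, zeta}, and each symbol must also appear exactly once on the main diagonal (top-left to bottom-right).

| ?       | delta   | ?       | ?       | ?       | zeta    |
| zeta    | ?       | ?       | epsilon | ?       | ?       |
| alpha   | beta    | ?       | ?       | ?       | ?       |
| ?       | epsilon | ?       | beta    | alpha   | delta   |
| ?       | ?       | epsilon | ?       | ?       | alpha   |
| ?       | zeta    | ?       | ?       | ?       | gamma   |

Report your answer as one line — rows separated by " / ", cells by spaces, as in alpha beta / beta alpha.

(r1,c1) = epsilon
(r2,c2) = alpha
(r2,c6) = beta
(r3,c6) = epsilon
(r4,c1) = gamma
(r4,c3) = zeta
(r5,c2) = gamma
(r3,c3) = delta
(r5,c5) = zeta
(r2,c3) = gamma
(r2,c5) = delta
(r3,c5) = gamma
(r5,c4) = delta
(r6,c4) = alpha
(r1,c4) = gamma
(r1,c5) = beta
(r3,c4) = zeta
(r5,c1) = beta
(r6,c1) = delta
(r6,c3) = beta
(r6,c5) = epsilon
(r1,c3) = alpha

epsilon delta alpha gamma beta zeta / zeta alpha gamma epsilon delta beta / alpha beta delta zeta gamma epsilon / gamma epsilon zeta beta alpha delta / beta gamma epsilon delta zeta alpha / delta zeta beta alpha epsilon gamma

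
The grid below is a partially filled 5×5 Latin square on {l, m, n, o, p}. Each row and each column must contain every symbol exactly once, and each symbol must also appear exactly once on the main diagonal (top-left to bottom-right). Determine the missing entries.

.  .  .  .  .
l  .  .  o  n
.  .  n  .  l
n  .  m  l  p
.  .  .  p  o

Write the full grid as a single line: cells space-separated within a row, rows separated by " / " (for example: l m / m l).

p l o n m / l m p o n / o p n m l / n o m l p / m n l p o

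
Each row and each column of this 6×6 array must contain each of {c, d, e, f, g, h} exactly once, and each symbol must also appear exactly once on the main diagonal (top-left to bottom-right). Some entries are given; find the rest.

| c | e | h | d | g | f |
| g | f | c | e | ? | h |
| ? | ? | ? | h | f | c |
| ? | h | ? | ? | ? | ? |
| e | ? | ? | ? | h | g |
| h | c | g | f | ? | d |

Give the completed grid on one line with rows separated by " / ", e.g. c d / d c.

c e h d g f / g f c e d h / d g e h f c / f h d g c e / e d f c h g / h c g f e d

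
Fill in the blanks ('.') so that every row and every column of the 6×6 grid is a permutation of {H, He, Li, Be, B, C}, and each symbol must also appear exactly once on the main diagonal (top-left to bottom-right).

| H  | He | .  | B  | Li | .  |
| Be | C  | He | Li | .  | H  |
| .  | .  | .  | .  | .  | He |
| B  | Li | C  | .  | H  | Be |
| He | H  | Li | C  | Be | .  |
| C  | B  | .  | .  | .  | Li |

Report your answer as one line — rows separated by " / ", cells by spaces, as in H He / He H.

H He Be B Li C / Be C He Li B H / Li Be B H C He / B Li C He H Be / He H Li C Be B / C B H Be He Li

Cell (r1,c3): row 1 has {H,He,Li,B}; column 3 has {He,Li,C} → Be.
Cell (r1,c6): row 1 has {H,He,Li,Be,B}; column 6 has {H,He,Li,Be} → C.
Cell (r2,c5): row 2 has {H,He,Li,Be,C}; column 5 has {H,Li,Be} → B.
Cell (r3,c1): row 3 has {He}; column 1 has {H,He,Be,B,C} → Li.
Cell (r3,c2): row 3 has {He,Li}; column 2 has {H,He,Li,B,C} → Be.
Cell (r3,c3): row 3 has {He,Li,Be}; column 3 has {He,Li,Be,C}; the diagonal has {H,Li,Be,C} → B.
Cell (r3,c4): row 3 has {He,Li,Be,B}; column 4 has {Li,B,C} → H.
Cell (r3,c5): row 3 has {H,He,Li,Be,B}; column 5 has {H,Li,Be,B} → C.
Cell (r4,c4): row 4 has {H,Li,Be,B,C}; column 4 has {H,Li,B,C}; the diagonal has {H,Li,Be,B,C} → He.
Cell (r5,c6): row 5 has {H,He,Li,Be,C}; column 6 has {H,He,Li,Be,C} → B.
Cell (r6,c3): row 6 has {Li,B,C}; column 3 has {He,Li,Be,B,C} → H.
Cell (r6,c4): row 6 has {H,Li,B,C}; column 4 has {H,He,Li,B,C} → Be.
Cell (r6,c5): row 6 has {H,Li,Be,B,C}; column 5 has {H,Li,Be,B,C} → He.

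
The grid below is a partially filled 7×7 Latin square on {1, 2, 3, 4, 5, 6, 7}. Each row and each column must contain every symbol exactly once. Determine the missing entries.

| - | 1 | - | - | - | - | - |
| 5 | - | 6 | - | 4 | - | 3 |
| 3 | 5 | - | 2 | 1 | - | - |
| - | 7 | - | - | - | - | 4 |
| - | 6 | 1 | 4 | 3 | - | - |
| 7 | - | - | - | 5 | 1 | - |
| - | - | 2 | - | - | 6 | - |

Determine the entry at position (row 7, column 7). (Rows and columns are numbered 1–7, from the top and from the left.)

1

At row 2, column 2: row 2 has {3,4,5,6}; column 2 has {1,5,6,7}; that leaves 2.
At row 2, column 6: row 2 has {2,3,4,5,6}; column 6 has {1,6}; that leaves 7.
At row 3, column 6: row 3 has {1,2,3,5}; column 6 has {1,6,7}; that leaves 4.
At row 5, column 1: row 5 has {1,3,4,6}; column 1 has {3,5,7}; that leaves 2.
At row 5, column 6: row 5 has {1,2,3,4,6}; column 6 has {1,4,6,7}; that leaves 5.
At row 5, column 7: row 5 has {1,2,3,4,5,6}; column 7 has {3,4}; that leaves 7.
At row 7, column 5: row 7 has {2,6}; column 5 has {1,3,4,5}; that leaves 7.
At row 2, column 4: row 2 has {2,3,4,5,6,7}; column 4 has {2,4}; that leaves 1.
At row 3, column 3: row 3 has {1,2,3,4,5}; column 3 has {1,2,6}; that leaves 7.
At row 3, column 7: row 3 has {1,2,3,4,5,7}; column 7 has {3,4,7}; that leaves 6.
At row 6, column 7: row 6 has {1,5,7}; column 7 has {3,4,6,7}; that leaves 2.
At row 1, column 7: row 1 has {1}; column 7 has {2,3,4,6,7}; that leaves 5.
At row 7, column 7: row 7 has {2,6,7}; column 7 has {2,3,4,5,6,7}; that leaves 1.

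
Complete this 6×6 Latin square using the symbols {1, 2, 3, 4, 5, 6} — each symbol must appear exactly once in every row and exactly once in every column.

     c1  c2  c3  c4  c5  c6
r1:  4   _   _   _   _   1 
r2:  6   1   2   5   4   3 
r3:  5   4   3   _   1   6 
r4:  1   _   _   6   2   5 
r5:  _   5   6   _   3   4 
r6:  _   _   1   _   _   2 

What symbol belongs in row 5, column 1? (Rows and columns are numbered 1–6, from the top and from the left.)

2

(r1,c3) = 5
(r1,c5) = 6
(r3,c4) = 2
(r4,c2) = 3
(r4,c3) = 4
(r5,c1) = 2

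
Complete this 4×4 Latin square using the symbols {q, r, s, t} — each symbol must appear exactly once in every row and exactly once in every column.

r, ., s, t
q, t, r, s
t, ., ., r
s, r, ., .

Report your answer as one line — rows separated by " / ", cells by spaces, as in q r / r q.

r q s t / q t r s / t s q r / s r t q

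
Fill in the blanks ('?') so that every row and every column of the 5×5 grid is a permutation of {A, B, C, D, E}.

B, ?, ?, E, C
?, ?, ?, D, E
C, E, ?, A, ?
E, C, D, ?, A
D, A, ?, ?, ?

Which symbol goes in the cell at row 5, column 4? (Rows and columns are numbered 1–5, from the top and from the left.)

At row 1, column 2: row 1 has {B,C,E}; column 2 has {A,C,E}; that leaves D.
At row 1, column 3: row 1 has {B,C,D,E}; column 3 has {D}; that leaves A.
At row 2, column 1: row 2 has {D,E}; column 1 has {B,C,D,E}; that leaves A.
At row 2, column 2: row 2 has {A,D,E}; column 2 has {A,C,D,E}; that leaves B.
At row 2, column 3: row 2 has {A,B,D,E}; column 3 has {A,D}; that leaves C.
At row 3, column 3: row 3 has {A,C,E}; column 3 has {A,C,D}; that leaves B.
At row 3, column 5: row 3 has {A,B,C,E}; column 5 has {A,C,E}; that leaves D.
At row 4, column 4: row 4 has {A,C,D,E}; column 4 has {A,D,E}; that leaves B.
At row 5, column 3: row 5 has {A,D}; column 3 has {A,B,C,D}; that leaves E.
At row 5, column 4: row 5 has {A,D,E}; column 4 has {A,B,D,E}; that leaves C.

C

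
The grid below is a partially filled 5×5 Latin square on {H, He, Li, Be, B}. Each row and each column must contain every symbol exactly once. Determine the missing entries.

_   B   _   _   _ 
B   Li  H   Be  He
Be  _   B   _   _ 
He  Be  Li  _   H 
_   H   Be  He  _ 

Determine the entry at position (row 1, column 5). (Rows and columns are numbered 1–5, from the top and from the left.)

Be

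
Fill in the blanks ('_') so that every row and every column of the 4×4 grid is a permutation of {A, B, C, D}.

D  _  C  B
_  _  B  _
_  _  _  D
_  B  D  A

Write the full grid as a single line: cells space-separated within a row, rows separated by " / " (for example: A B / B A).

D A C B / A D B C / B C A D / C B D A

(r1,c2) = A
(r2,c4) = C
(r3,c2) = C
(r3,c3) = A
(r4,c1) = C
(r2,c1) = A
(r2,c2) = D
(r3,c1) = B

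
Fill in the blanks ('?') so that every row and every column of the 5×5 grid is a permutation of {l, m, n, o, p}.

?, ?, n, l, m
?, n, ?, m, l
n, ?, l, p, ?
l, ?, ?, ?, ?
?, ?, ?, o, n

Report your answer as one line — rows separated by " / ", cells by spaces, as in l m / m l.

o p n l m / p n o m l / n m l p o / l o m n p / m l p o n

Cell (r3,c5): row 3 has {l,n,p}; column 5 has {l,m,n} → o.
Cell (r4,c4): row 4 has {l}; column 4 has {l,m,o,p} → n.
Cell (r4,c5): row 4 has {l,n}; column 5 has {l,m,n,o} → p.
Cell (r3,c2): row 3 has {l,n,o,p}; column 2 has {n} → m.
Cell (r4,c2): row 4 has {l,n,p}; column 2 has {m,n} → o.
Cell (r4,c3): row 4 has {l,n,o,p}; column 3 has {l,n} → m.
Cell (r5,c3): row 5 has {n,o}; column 3 has {l,m,n} → p.
Cell (r1,c2): row 1 has {l,m,n}; column 2 has {m,n,o} → p.
Cell (r2,c3): row 2 has {l,m,n}; column 3 has {l,m,n,p} → o.
Cell (r5,c1): row 5 has {n,o,p}; column 1 has {l,n} → m.
Cell (r5,c2): row 5 has {m,n,o,p}; column 2 has {m,n,o,p} → l.
Cell (r1,c1): row 1 has {l,m,n,p}; column 1 has {l,m,n} → o.
Cell (r2,c1): row 2 has {l,m,n,o}; column 1 has {l,m,n,o} → p.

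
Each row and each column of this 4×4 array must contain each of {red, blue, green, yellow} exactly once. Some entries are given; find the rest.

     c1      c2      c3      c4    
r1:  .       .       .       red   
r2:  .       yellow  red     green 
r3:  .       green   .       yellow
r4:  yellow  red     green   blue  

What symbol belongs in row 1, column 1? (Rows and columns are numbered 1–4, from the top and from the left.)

row 1 has {red}; column 2 has {red,green,yellow} — only blue is left for (r1,c2).
row 1 has {red,blue}; column 3 has {red,green} — only yellow is left for (r1,c3).
row 2 has {red,green,yellow}; column 1 has {yellow} — only blue is left for (r2,c1).
row 3 has {green,yellow}; column 1 has {blue,yellow} — only red is left for (r3,c1).
row 3 has {red,green,yellow}; column 3 has {red,green,yellow} — only blue is left for (r3,c3).
row 1 has {red,blue,yellow}; column 1 has {red,blue,yellow} — only green is left for (r1,c1).

green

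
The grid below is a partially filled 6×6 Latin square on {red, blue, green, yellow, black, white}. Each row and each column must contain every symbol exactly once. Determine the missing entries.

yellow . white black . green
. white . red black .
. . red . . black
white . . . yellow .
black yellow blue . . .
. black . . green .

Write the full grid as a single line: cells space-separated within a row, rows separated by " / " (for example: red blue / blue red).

At row 6, column 3: row 6 has {green,black}; column 3 has {red,blue,white}; that leaves yellow.
At row 2, column 3: row 2 has {red,black,white}; column 3 has {red,blue,yellow,white}; that leaves green.
At row 4, column 3: row 4 has {yellow,white}; column 3 has {red,blue,green,yellow,white}; that leaves black.
At row 2, column 1: row 2 has {red,green,black,white}; column 1 has {yellow,black,white}; that leaves blue.
At row 2, column 6: row 2 has {red,blue,green,black,white}; column 6 has {green,black}; that leaves yellow.
At row 3, column 1: row 3 has {red,black}; column 1 has {blue,yellow,black,white}; that leaves green.
At row 3, column 2: row 3 has {red,green,black}; column 2 has {yellow,black,white}; that leaves blue.
At row 3, column 5: row 3 has {red,blue,green,black}; column 5 has {green,yellow,black}; that leaves white.
At row 5, column 5: row 5 has {blue,yellow,black}; column 5 has {green,yellow,black,white}; that leaves red.
At row 5, column 6: row 5 has {red,blue,yellow,black}; column 6 has {green,yellow,black}; that leaves white.
At row 6, column 1: row 6 has {green,yellow,black}; column 1 has {blue,green,yellow,black,white}; that leaves red.
At row 6, column 6: row 6 has {red,green,yellow,black}; column 6 has {green,yellow,black,white}; that leaves blue.
At row 1, column 2: row 1 has {green,yellow,black,white}; column 2 has {blue,yellow,black,white}; that leaves red.
At row 1, column 5: row 1 has {red,green,yellow,black,white}; column 5 has {red,green,yellow,black,white}; that leaves blue.
At row 3, column 4: row 3 has {red,blue,green,black,white}; column 4 has {red,black}; that leaves yellow.
At row 4, column 2: row 4 has {yellow,black,white}; column 2 has {red,blue,yellow,black,white}; that leaves green.
At row 4, column 4: row 4 has {green,yellow,black,white}; column 4 has {red,yellow,black}; that leaves blue.
At row 4, column 6: row 4 has {blue,green,yellow,black,white}; column 6 has {blue,green,yellow,black,white}; that leaves red.
At row 5, column 4: row 5 has {red,blue,yellow,black,white}; column 4 has {red,blue,yellow,black}; that leaves green.
At row 6, column 4: row 6 has {red,blue,green,yellow,black}; column 4 has {red,blue,green,yellow,black}; that leaves white.

yellow red white black blue green / blue white green red black yellow / green blue red yellow white black / white green black blue yellow red / black yellow blue green red white / red black yellow white green blue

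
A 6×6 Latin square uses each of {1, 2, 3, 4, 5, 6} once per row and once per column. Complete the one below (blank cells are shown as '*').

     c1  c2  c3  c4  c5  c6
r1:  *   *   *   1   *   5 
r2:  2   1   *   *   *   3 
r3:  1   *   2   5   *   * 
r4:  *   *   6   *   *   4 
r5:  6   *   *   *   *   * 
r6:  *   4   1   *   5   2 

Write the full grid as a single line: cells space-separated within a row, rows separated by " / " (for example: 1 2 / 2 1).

row 3 has {1,2,5}; column 6 has {2,3,4,5} — only 6 is left for (r3,c6).
row 5 has {6}; column 6 has {2,3,4,5,6} — only 1 is left for (r5,c6).
row 6 has {1,2,4,5}; column 1 has {1,2,6} — only 3 is left for (r6,c1).
row 6 has {1,2,3,4,5}; column 4 has {1,5} — only 6 is left for (r6,c4).
row 1 has {1,5}; column 1 has {1,2,3,6} — only 4 is left for (r1,c1).
row 1 has {1,4,5}; column 3 has {1,2,6} — only 3 is left for (r1,c3).
row 2 has {1,2,3}; column 4 has {1,5,6} — only 4 is left for (r2,c4).
row 2 has {1,2,3,4}; column 5 has {5} — only 6 is left for (r2,c5).
row 3 has {1,2,5,6}; column 2 has {1,4} — only 3 is left for (r3,c2).
row 3 has {1,2,3,5,6}; column 5 has {5,6} — only 4 is left for (r3,c5).
row 4 has {4,6}; column 1 has {1,2,3,4,6} — only 5 is left for (r4,c1).
row 4 has {4,5,6}; column 2 has {1,3,4} — only 2 is left for (r4,c2).
row 4 has {2,4,5,6}; column 4 has {1,4,5,6} — only 3 is left for (r4,c4).
row 4 has {2,3,4,5,6}; column 5 has {4,5,6} — only 1 is left for (r4,c5).
row 5 has {1,6}; column 2 has {1,2,3,4} — only 5 is left for (r5,c2).
row 5 has {1,5,6}; column 3 has {1,2,3,6} — only 4 is left for (r5,c3).
row 5 has {1,4,5,6}; column 4 has {1,3,4,5,6} — only 2 is left for (r5,c4).
row 5 has {1,2,4,5,6}; column 5 has {1,4,5,6} — only 3 is left for (r5,c5).
row 1 has {1,3,4,5}; column 2 has {1,2,3,4,5} — only 6 is left for (r1,c2).
row 1 has {1,3,4,5,6}; column 5 has {1,3,4,5,6} — only 2 is left for (r1,c5).
row 2 has {1,2,3,4,6}; column 3 has {1,2,3,4,6} — only 5 is left for (r2,c3).

4 6 3 1 2 5 / 2 1 5 4 6 3 / 1 3 2 5 4 6 / 5 2 6 3 1 4 / 6 5 4 2 3 1 / 3 4 1 6 5 2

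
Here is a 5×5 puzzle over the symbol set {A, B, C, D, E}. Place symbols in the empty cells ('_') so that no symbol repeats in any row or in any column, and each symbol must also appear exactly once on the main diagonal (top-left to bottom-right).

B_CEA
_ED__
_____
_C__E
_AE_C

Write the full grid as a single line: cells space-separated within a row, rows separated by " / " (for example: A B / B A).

B D C E A / C E D A B / E B A C D / A C B D E / D A E B C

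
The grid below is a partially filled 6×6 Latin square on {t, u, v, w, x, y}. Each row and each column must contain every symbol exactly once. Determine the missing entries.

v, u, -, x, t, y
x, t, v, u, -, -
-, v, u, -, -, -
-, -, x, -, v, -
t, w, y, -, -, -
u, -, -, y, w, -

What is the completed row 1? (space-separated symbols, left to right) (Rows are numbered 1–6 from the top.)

v u w x t y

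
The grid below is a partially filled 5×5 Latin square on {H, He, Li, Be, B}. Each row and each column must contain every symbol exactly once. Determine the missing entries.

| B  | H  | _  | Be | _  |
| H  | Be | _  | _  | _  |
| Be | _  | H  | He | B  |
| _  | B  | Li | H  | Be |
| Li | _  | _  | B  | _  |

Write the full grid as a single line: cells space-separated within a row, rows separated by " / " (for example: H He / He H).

B H He Be Li / H Be B Li He / Be Li H He B / He B Li H Be / Li He Be B H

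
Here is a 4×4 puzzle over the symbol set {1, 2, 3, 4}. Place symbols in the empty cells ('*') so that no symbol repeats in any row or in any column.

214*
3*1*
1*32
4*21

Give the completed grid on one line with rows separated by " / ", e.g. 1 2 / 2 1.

2 1 4 3 / 3 2 1 4 / 1 4 3 2 / 4 3 2 1

row 1 has {1,2,4}; column 4 has {1,2} — only 3 is left for (r1,c4).
row 2 has {1,3}; column 4 has {1,2,3} — only 4 is left for (r2,c4).
row 3 has {1,2,3}; column 2 has {1} — only 4 is left for (r3,c2).
row 4 has {1,2,4}; column 2 has {1,4} — only 3 is left for (r4,c2).
row 2 has {1,3,4}; column 2 has {1,3,4} — only 2 is left for (r2,c2).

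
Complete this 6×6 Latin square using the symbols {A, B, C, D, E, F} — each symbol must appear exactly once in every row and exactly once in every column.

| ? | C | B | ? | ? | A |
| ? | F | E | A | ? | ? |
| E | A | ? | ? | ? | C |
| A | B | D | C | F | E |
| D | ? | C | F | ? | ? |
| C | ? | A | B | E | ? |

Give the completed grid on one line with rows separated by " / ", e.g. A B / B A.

F C B E D A / B F E A C D / E A F D B C / A B D C F E / D E C F A B / C D A B E F

Cell (r1,c1): row 1 has {A,B,C}; column 1 has {A,C,D,E} → F.
Cell (r1,c5): row 1 has {A,B,C,F}; column 5 has {E,F} → D.
Cell (r2,c1): row 2 has {A,E,F}; column 1 has {A,C,D,E,F} → B.
Cell (r2,c5): row 2 has {A,B,E,F}; column 5 has {D,E,F} → C.
Cell (r2,c6): row 2 has {A,B,C,E,F}; column 6 has {A,C,E} → D.
Cell (r3,c3): row 3 has {A,C,E}; column 3 has {A,B,C,D,E} → F.
Cell (r3,c4): row 3 has {A,C,E,F}; column 4 has {A,B,C,F} → D.
Cell (r3,c5): row 3 has {A,C,D,E,F}; column 5 has {C,D,E,F} → B.
Cell (r5,c2): row 5 has {C,D,F}; column 2 has {A,B,C,F} → E.
Cell (r5,c5): row 5 has {C,D,E,F}; column 5 has {B,C,D,E,F} → A.
Cell (r5,c6): row 5 has {A,C,D,E,F}; column 6 has {A,C,D,E} → B.
Cell (r6,c2): row 6 has {A,B,C,E}; column 2 has {A,B,C,E,F} → D.
Cell (r6,c6): row 6 has {A,B,C,D,E}; column 6 has {A,B,C,D,E} → F.
Cell (r1,c4): row 1 has {A,B,C,D,F}; column 4 has {A,B,C,D,F} → E.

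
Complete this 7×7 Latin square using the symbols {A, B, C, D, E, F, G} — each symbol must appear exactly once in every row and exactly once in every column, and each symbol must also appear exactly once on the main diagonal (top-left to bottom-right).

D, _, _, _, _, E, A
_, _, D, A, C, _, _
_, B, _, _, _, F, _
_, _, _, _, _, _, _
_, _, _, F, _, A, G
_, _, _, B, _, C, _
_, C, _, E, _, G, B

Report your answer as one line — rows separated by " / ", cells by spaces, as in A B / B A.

D G B C F E A / G F D A C B E / E B A D G F C / C A E G B D F / B D C F E A G / F E G B A C D / A C F E D G B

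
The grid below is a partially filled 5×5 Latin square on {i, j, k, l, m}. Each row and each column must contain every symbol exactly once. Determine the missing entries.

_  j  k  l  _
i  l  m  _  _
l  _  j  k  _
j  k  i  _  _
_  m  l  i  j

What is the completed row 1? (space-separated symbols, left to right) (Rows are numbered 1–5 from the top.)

m j k l i

(r1,c1) = m
(r1,c5) = i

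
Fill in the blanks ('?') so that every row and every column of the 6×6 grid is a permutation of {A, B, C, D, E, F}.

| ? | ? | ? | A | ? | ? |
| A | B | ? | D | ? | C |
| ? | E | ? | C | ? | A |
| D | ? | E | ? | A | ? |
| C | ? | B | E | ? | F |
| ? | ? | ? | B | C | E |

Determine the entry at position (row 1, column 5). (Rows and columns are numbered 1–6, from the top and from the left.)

B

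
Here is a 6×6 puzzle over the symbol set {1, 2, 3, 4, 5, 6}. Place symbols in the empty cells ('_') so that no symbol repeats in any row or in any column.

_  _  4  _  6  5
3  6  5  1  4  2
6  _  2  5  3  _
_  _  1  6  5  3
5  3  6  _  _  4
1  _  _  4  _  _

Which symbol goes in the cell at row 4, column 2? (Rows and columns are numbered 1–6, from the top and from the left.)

(r1,c1): row 1 has {4,5,6}; column 1 has {1,3,5,6}, so it must be 2.
(r1,c2): row 1 has {2,4,5,6}; column 2 has {3,6}, so it must be 1.
(r1,c4): row 1 has {1,2,4,5,6}; column 4 has {1,4,5,6}, so it must be 3.
(r3,c2): row 3 has {2,3,5,6}; column 2 has {1,3,6}, so it must be 4.
(r3,c6): row 3 has {2,3,4,5,6}; column 6 has {2,3,4,5}, so it must be 1.
(r4,c1): row 4 has {1,3,5,6}; column 1 has {1,2,3,5,6}, so it must be 4.
(r4,c2): row 4 has {1,3,4,5,6}; column 2 has {1,3,4,6}, so it must be 2.

2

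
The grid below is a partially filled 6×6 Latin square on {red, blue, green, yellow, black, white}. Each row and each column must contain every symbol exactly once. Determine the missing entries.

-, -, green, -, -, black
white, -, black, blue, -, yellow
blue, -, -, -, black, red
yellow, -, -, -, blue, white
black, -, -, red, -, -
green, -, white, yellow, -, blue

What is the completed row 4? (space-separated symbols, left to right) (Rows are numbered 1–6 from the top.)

(r1,c1) = red
(r1,c4) = white
(r1,c5) = yellow
(r3,c3) = yellow
(r3,c4) = green
(r4,c3) = red
(r4,c4) = black
(r5,c3) = blue
(r5,c6) = green
(r6,c5) = red
(r1,c2) = blue
(r2,c5) = green
(r3,c2) = white
(r4,c2) = green

yellow green red black blue white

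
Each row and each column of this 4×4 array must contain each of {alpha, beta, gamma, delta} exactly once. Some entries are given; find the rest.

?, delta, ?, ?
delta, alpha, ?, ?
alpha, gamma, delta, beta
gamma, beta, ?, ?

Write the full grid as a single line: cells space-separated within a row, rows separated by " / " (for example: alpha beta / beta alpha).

beta delta gamma alpha / delta alpha beta gamma / alpha gamma delta beta / gamma beta alpha delta

(r1,c1) = beta
(r2,c4) = gamma
(r4,c3) = alpha
(r4,c4) = delta
(r1,c3) = gamma
(r1,c4) = alpha
(r2,c3) = beta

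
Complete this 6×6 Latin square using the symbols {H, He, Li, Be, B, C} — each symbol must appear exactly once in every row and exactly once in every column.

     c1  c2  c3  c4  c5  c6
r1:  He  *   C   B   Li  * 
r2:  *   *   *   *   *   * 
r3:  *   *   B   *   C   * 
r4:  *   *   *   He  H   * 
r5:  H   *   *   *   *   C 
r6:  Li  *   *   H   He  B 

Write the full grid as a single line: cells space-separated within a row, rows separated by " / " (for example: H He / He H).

row 3 has {B,C}; column 1 has {H,He,Li} — only Be is left for (r3,c1).
row 3 has {Be,B,C}; column 4 has {H,He,B} — only Li is left for (r3,c4).
row 5 has {H,C}; column 4 has {H,He,Li,B} — only Be is left for (r5,c4).
row 5 has {H,Be,C}; column 5 has {H,He,Li,C} — only B is left for (r5,c5).
row 6 has {H,He,Li,B}; column 3 has {B,C} — only Be is left for (r6,c3).
row 2 is empty so far; column 4 has {H,He,Li,Be,B} — only C is left for (r2,c4).
row 2 has {C}; column 5 has {H,He,Li,B,C} — only Be is left for (r2,c5).
row 4 has {H,He}; column 3 has {Be,B,C} — only Li is left for (r4,c3).
row 4 has {H,He,Li}; column 6 has {B,C} — only Be is left for (r4,c6).
row 5 has {H,Be,B,C}; column 3 has {Li,Be,B,C} — only He is left for (r5,c3).
row 6 has {H,He,Li,Be,B}; column 2 is empty so far — only C is left for (r6,c2).
row 1 has {He,Li,B,C}; column 6 has {Be,B,C} — only H is left for (r1,c6).
row 2 has {Be,C}; column 1 has {H,He,Li,Be} — only B is left for (r2,c1).
row 2 has {Be,B,C}; column 3 has {He,Li,Be,B,C} — only H is left for (r2,c3).
row 3 has {Li,Be,B,C}; column 6 has {H,Be,B,C} — only He is left for (r3,c6).
row 4 has {H,He,Li,Be}; column 1 has {H,He,Li,Be,B} — only C is left for (r4,c1).
row 4 has {H,He,Li,Be,C}; column 2 has {C} — only B is left for (r4,c2).
row 5 has {H,He,Be,B,C}; column 2 has {B,C} — only Li is left for (r5,c2).
row 1 has {H,He,Li,B,C}; column 2 has {Li,B,C} — only Be is left for (r1,c2).
row 2 has {H,Be,B,C}; column 2 has {Li,Be,B,C} — only He is left for (r2,c2).
row 2 has {H,He,Be,B,C}; column 6 has {H,He,Be,B,C} — only Li is left for (r2,c6).
row 3 has {He,Li,Be,B,C}; column 2 has {He,Li,Be,B,C} — only H is left for (r3,c2).

He Be C B Li H / B He H C Be Li / Be H B Li C He / C B Li He H Be / H Li He Be B C / Li C Be H He B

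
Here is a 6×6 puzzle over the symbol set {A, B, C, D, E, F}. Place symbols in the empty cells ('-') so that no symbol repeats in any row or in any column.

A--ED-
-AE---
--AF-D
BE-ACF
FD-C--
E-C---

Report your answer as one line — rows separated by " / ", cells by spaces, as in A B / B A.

row 3 has {A,D,F}; column 1 has {A,B,E,F} — only C is left for (r3,c1).
row 3 has {A,C,D,F}; column 2 has {A,D,E} — only B is left for (r3,c2).
row 3 has {A,B,C,D,F}; column 5 has {C,D} — only E is left for (r3,c5).
row 4 has {A,B,C,E,F}; column 3 has {A,C,E} — only D is left for (r4,c3).
row 5 has {C,D,F}; column 3 has {A,C,D,E} — only B is left for (r5,c3).
row 5 has {B,C,D,F}; column 5 has {C,D,E} — only A is left for (r5,c5).
row 5 has {A,B,C,D,F}; column 6 has {D,F} — only E is left for (r5,c6).
row 6 has {C,E}; column 2 has {A,B,D,E} — only F is left for (r6,c2).
row 6 has {C,E,F}; column 5 has {A,C,D,E} — only B is left for (r6,c5).
row 6 has {B,C,E,F}; column 6 has {D,E,F} — only A is left for (r6,c6).
row 1 has {A,D,E}; column 2 has {A,B,D,E,F} — only C is left for (r1,c2).
row 1 has {A,C,D,E}; column 3 has {A,B,C,D,E} — only F is left for (r1,c3).
row 1 has {A,C,D,E,F}; column 6 has {A,D,E,F} — only B is left for (r1,c6).
row 2 has {A,E}; column 1 has {A,B,C,E,F} — only D is left for (r2,c1).
row 2 has {A,D,E}; column 4 has {A,C,E,F} — only B is left for (r2,c4).
row 2 has {A,B,D,E}; column 5 has {A,B,C,D,E} — only F is left for (r2,c5).
row 2 has {A,B,D,E,F}; column 6 has {A,B,D,E,F} — only C is left for (r2,c6).
row 6 has {A,B,C,E,F}; column 4 has {A,B,C,E,F} — only D is left for (r6,c4).

A C F E D B / D A E B F C / C B A F E D / B E D A C F / F D B C A E / E F C D B A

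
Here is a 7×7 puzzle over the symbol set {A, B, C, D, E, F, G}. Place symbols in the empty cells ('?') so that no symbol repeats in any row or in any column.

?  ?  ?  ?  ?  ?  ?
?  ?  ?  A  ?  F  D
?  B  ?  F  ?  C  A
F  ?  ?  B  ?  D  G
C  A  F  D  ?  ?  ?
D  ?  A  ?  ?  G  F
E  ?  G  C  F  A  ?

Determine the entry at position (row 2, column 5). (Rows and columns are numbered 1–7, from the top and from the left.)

At row 3, column 1: row 3 has {A,B,C,F}; column 1 has {C,D,E,F}; that leaves G.
At row 6, column 4: row 6 has {A,D,F,G}; column 4 has {A,B,C,D,F}; that leaves E.
At row 7, column 2: row 7 has {A,C,E,F,G}; column 2 has {A,B}; that leaves D.
At row 7, column 7: row 7 has {A,C,D,E,F,G}; column 7 has {A,D,F,G}; that leaves B.
At row 1, column 4: row 1 is empty so far; column 4 has {A,B,C,D,E,F}; that leaves G.
At row 2, column 1: row 2 has {A,D,F}; column 1 has {C,D,E,F,G}; that leaves B.
At row 5, column 7: row 5 has {A,C,D,F}; column 7 has {A,B,D,F,G}; that leaves E.
At row 6, column 2: row 6 has {A,D,E,F,G}; column 2 has {A,B,D}; that leaves C.
At row 6, column 5: row 6 has {A,C,D,E,F,G}; column 5 has {F}; that leaves B.
At row 1, column 1: row 1 has {G}; column 1 has {B,C,D,E,F,G}; that leaves A.
At row 1, column 7: row 1 has {A,G}; column 7 has {A,B,D,E,F,G}; that leaves C.
At row 4, column 2: row 4 has {B,D,F,G}; column 2 has {A,B,C,D}; that leaves E.
At row 4, column 3: row 4 has {B,D,E,F,G}; column 3 has {A,F,G}; that leaves C.
At row 4, column 5: row 4 has {B,C,D,E,F,G}; column 5 has {B,F}; that leaves A.
At row 5, column 5: row 5 has {A,C,D,E,F}; column 5 has {A,B,F}; that leaves G.
At row 5, column 6: row 5 has {A,C,D,E,F,G}; column 6 has {A,C,D,F,G}; that leaves B.
At row 1, column 2: row 1 has {A,C,G}; column 2 has {A,B,C,D,E}; that leaves F.
At row 1, column 6: row 1 has {A,C,F,G}; column 6 has {A,B,C,D,F,G}; that leaves E.
At row 2, column 2: row 2 has {A,B,D,F}; column 2 has {A,B,C,D,E,F}; that leaves G.
At row 2, column 3: row 2 has {A,B,D,F,G}; column 3 has {A,C,F,G}; that leaves E.
At row 2, column 5: row 2 has {A,B,D,E,F,G}; column 5 has {A,B,F,G}; that leaves C.

C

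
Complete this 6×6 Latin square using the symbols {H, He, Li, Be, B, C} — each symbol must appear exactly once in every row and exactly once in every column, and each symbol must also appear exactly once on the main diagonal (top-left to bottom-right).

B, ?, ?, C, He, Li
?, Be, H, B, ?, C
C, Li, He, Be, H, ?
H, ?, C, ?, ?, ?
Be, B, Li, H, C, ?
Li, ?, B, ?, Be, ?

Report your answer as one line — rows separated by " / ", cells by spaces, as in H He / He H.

B H Be C He Li / He Be H B Li C / C Li He Be H B / H He C Li B Be / Be B Li H C He / Li C B He Be H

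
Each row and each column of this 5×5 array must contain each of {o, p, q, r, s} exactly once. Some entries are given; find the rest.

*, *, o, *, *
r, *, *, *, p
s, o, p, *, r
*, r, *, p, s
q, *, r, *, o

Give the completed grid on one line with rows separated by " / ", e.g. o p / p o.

p s o r q / r q s o p / s o p q r / o r q p s / q p r s o

(r1,c1) = p
(r1,c5) = q
(r3,c4) = q
(r4,c1) = o
(r4,c3) = q
(r5,c4) = s
(r1,c2) = s
(r1,c4) = r
(r2,c2) = q
(r2,c3) = s
(r2,c4) = o
(r5,c2) = p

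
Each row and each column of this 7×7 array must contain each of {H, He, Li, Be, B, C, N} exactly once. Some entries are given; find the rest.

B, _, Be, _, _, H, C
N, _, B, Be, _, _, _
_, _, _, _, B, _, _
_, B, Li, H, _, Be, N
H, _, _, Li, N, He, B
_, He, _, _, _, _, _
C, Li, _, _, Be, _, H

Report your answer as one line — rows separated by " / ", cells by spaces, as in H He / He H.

B N Be He Li H C / N H B Be He C Li / Be C H N B Li He / He B Li H C Be N / H Be C Li N He B / Li He N C H B Be / C Li He B Be N H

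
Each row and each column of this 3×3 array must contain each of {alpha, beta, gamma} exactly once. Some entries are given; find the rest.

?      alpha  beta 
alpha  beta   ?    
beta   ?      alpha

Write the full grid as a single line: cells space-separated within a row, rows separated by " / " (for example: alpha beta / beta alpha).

gamma alpha beta / alpha beta gamma / beta gamma alpha

(r1,c1) = gamma
(r2,c3) = gamma
(r3,c2) = gamma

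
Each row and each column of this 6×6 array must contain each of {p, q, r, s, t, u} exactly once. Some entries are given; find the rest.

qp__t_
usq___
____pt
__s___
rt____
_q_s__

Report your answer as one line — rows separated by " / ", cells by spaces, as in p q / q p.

q p u r t s / u s q t r p / s u r q p t / t r s p q u / r t p u s q / p q t s u r

row 2 has {q,s,u}; column 5 has {p,t} — only r is left for (r2,c5).
row 2 has {q,r,s,u}; column 6 has {t} — only p is left for (r2,c6).
row 3 has {p,t}; column 1 has {q,r,u} — only s is left for (r3,c1).
row 6 has {q,s}; column 5 has {p,r,t} — only u is left for (r6,c5).
row 6 has {q,s,u}; column 6 has {p,t} — only r is left for (r6,c6).
row 2 has {p,q,r,s,u}; column 4 has {s} — only t is left for (r2,c4).
row 4 has {s}; column 5 has {p,r,t,u} — only q is left for (r4,c5).
row 4 has {q,s}; column 6 has {p,r,t} — only u is left for (r4,c6).
row 5 has {r,t}; column 5 has {p,q,r,t,u} — only s is left for (r5,c5).
row 5 has {r,s,t}; column 6 has {p,r,t,u} — only q is left for (r5,c6).
row 1 has {p,q,t}; column 6 has {p,q,r,t,u} — only s is left for (r1,c6).
row 4 has {q,s,u}; column 2 has {p,q,s,t} — only r is left for (r4,c2).
row 4 has {q,r,s,u}; column 4 has {s,t} — only p is left for (r4,c4).
row 5 has {q,r,s,t}; column 4 has {p,s,t} — only u is left for (r5,c4).
row 1 has {p,q,s,t}; column 4 has {p,s,t,u} — only r is left for (r1,c4).
row 3 has {p,s,t}; column 2 has {p,q,r,s,t} — only u is left for (r3,c2).
row 3 has {p,s,t,u}; column 3 has {q,s} — only r is left for (r3,c3).
row 3 has {p,r,s,t,u}; column 4 has {p,r,s,t,u} — only q is left for (r3,c4).
row 4 has {p,q,r,s,u}; column 1 has {q,r,s,u} — only t is left for (r4,c1).
row 5 has {q,r,s,t,u}; column 3 has {q,r,s} — only p is left for (r5,c3).
row 6 has {q,r,s,u}; column 1 has {q,r,s,t,u} — only p is left for (r6,c1).
row 6 has {p,q,r,s,u}; column 3 has {p,q,r,s} — only t is left for (r6,c3).
row 1 has {p,q,r,s,t}; column 3 has {p,q,r,s,t} — only u is left for (r1,c3).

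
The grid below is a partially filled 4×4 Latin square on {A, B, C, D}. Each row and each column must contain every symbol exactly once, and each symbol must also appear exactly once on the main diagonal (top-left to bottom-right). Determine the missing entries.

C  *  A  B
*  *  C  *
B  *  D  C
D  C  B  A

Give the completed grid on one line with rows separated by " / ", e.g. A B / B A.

C D A B / A B C D / B A D C / D C B A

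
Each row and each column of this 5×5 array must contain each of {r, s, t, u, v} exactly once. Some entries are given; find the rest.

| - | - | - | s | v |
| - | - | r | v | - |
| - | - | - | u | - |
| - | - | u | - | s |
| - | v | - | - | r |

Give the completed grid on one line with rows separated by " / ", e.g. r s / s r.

Cell (r1,c3): row 1 has {s,v}; column 3 has {r,u} → t.
Cell (r3,c5): row 3 has {u}; column 5 has {r,s,v} → t.
Cell (r5,c3): row 5 has {r,v}; column 3 has {r,t,u} → s.
Cell (r5,c4): row 5 has {r,s,v}; column 4 has {s,u,v} → t.
Cell (r2,c5): row 2 has {r,v}; column 5 has {r,s,t,v} → u.
Cell (r3,c3): row 3 has {t,u}; column 3 has {r,s,t,u} → v.
Cell (r4,c4): row 4 has {s,u}; column 4 has {s,t,u,v} → r.
Cell (r5,c1): row 5 has {r,s,t,v}; column 1 is empty so far → u.
Cell (r1,c1): row 1 has {s,t,v}; column 1 has {u} → r.
Cell (r1,c2): row 1 has {r,s,t,v}; column 2 has {v} → u.
Cell (r3,c1): row 3 has {t,u,v}; column 1 has {r,u} → s.
Cell (r3,c2): row 3 has {s,t,u,v}; column 2 has {u,v} → r.
Cell (r4,c2): row 4 has {r,s,u}; column 2 has {r,u,v} → t.
Cell (r2,c1): row 2 has {r,u,v}; column 1 has {r,s,u} → t.
Cell (r2,c2): row 2 has {r,t,u,v}; column 2 has {r,t,u,v} → s.
Cell (r4,c1): row 4 has {r,s,t,u}; column 1 has {r,s,t,u} → v.

r u t s v / t s r v u / s r v u t / v t u r s / u v s t r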